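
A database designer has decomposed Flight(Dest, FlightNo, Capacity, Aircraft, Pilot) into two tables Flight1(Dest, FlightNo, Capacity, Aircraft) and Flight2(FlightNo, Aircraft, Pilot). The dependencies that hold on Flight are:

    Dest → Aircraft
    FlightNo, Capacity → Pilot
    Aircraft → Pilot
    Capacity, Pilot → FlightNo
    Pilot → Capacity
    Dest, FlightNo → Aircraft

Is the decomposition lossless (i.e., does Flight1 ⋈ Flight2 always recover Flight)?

Common attributes: Flight1 ∩ Flight2 = {FlightNo, Aircraft}.
Closure of {FlightNo, Aircraft}: Aircraft → Pilot applies, adding Pilot; Pilot → Capacity applies, adding Capacity. So (FlightNo, Aircraft)⁺ = {FlightNo, Capacity, Aircraft, Pilot}.
This closure contains every attribute of Flight2, so Flight1 ∩ Flight2 → Flight2. The join is lossless.

Yes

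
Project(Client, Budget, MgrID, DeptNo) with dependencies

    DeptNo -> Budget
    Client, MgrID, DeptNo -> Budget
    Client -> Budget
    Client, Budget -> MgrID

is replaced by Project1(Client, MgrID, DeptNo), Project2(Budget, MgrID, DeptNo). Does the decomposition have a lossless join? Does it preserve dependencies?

lossless but not dependency-preserving

Lossless test: (MgrID, DeptNo)⁺ = {Budget, MgrID, DeptNo}, which contains all of one fragment — lossless.
Dependency preservation: the restricted closure of {Client} across the fragments never reaches {Budget}, so Client → Budget cannot be enforced without a join — not preserved.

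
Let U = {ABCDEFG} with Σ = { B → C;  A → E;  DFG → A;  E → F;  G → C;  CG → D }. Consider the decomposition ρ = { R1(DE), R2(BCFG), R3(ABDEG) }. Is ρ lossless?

Chase test. Columns are ABCDEFG; row i has aⱼ where attribute j ∈ Ri, else bᵢⱼ.
Initial tableau (one row per fragment):
  row 1: b11 b12 b13 a4 a5 b16 b17
  row 2: b21 a2 a3 b24 b25 a6 a7
  row 3: a1 a2 b33 a4 a5 b36 a7
Rows 2 and 3 agree on B; apply B→C and equate their C entries.
Rows 1 and 3 agree on E; apply E→F and equate their F entries.
Rows 2 and 3 agree on CG; apply CG→D and equate their D entries.
No row becomes fully distinguished — the join is lossy.

No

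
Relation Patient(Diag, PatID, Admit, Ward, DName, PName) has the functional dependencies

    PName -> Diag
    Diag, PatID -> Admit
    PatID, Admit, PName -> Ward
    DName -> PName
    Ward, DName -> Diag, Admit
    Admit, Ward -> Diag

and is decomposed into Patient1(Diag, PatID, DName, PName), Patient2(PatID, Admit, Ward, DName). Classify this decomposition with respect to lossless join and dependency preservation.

lossless but not dependency-preserving

Lossless test: (PatID, DName)⁺ = {Diag, PatID, Admit, Ward, DName, PName}, which contains all of one fragment — lossless.
Dependency preservation: the restricted closure of {Diag, PatID} across the fragments never reaches {Admit}, so Diag, PatID → Admit cannot be enforced without a join — not preserved.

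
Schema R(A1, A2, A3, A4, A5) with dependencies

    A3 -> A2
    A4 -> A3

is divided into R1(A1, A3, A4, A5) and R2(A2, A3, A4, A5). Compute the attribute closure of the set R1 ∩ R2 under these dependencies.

R1 ∩ R2 = {A3, A4, A5}.
A3 → A2 applies, adding A2
Closure: {A2, A3, A4, A5}.

A2, A3, A4, A5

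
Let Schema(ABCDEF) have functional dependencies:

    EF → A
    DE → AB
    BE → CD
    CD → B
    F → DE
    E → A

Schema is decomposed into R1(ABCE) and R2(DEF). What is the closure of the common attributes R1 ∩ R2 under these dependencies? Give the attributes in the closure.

AE

R1 ∩ R2 = {E}.
E → A applies, adding A
Closure: {AE}.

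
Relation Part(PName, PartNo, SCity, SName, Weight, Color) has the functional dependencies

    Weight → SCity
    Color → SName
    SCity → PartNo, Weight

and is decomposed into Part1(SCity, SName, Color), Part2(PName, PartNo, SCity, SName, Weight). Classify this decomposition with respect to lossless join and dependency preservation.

Lossless test: (SCity, SName)⁺ = {PartNo, SCity, SName, Weight}, which is a superkey of neither fragment — lossy.
Dependency preservation: every FD's attributes lie within a single fragment, so each can be enforced locally — preserved.

lossy but dependency-preserving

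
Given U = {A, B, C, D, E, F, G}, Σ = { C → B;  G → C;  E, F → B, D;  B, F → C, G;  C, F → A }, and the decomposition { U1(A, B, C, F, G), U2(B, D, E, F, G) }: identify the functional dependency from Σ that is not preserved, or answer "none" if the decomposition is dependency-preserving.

none

C → B lies within U1.
G → C lies within U1.
E, F → B, D lies within U2.
B, F → C, G lies within U1.
C, F → A lies within U1.
Every dependency is enforceable on the fragments, so the decomposition is dependency-preserving.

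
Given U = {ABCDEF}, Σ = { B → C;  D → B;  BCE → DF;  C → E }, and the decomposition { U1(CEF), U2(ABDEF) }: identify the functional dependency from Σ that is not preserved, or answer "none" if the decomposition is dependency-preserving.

Check B → C: no single fragment contains all of {BC}, and the restricted closure of {B} across the fragments never reaches {C}.
D → B is preserved.
BCE → DF is preserved.
C → E is preserved.

B → C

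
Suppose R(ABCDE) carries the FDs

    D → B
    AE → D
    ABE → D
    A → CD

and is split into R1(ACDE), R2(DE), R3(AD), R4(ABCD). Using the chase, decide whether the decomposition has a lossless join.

Yes

Chase test. Columns are ABCDE; row i has aⱼ where attribute j ∈ Ri, else bᵢⱼ.
Initial tableau (one row per fragment):
  row 1: a1 b12 a3 a4 a5
  row 2: b21 b22 b23 a4 a5
  row 3: a1 b32 b33 a4 b35
  row 4: a1 a2 a3 a4 b45
Rows 1 and 2 agree on D; apply D→B and equate their B entries.
Rows 1 and 3 agree on D; apply D→B and equate their B entries.
Rows 1 and 4 agree on D; apply D→B and equate their B entries.
Rows 1 and 3 agree on A; apply A→CD and equate their CD entries.
Row 1 is now all distinguished symbols — the join is lossless.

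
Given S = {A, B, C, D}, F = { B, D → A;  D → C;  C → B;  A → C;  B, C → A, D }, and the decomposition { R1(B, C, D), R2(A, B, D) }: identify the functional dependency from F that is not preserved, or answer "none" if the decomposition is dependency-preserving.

B, D → A lies within R2.
D → C lies within R1.
C → B lies within R1.
A → C: restricted closure across fragments reaches C.
B, C → A, D: restricted closure across fragments reaches A, D.
Every dependency is enforceable on the fragments, so the decomposition is dependency-preserving.

none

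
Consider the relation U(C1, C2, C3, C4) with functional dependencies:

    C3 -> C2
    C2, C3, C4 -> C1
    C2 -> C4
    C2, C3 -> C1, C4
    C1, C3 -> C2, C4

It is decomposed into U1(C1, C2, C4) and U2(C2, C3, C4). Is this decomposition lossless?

Common attributes: U1 ∩ U2 = {C2, C4}.
No dependency enlarges {C2, C4}, so (C2, C4)⁺ = {C2, C4}.
The closure contains neither all of U1 = {C1, C2, C4} nor all of U2 = {C2, C3, C4}, so the common attributes are not a superkey of either fragment. The join is lossy.

No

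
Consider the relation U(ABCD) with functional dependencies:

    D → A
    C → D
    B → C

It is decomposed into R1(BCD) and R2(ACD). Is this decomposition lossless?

Yes

Common attributes: R1 ∩ R2 = {CD}.
Closure of {CD}: D → A applies, adding A. So (CD)⁺ = {ACD}.
This closure contains every attribute of R2, so R1 ∩ R2 → R2. The join is lossless.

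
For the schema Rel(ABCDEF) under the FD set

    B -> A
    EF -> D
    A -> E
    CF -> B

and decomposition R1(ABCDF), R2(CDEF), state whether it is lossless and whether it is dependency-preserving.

Lossless test: (CDF)⁺ = {ABCDEF}, which contains all of one fragment — lossless.
Dependency preservation: the restricted closure of {A} across the fragments never reaches {E}, so A → E cannot be enforced without a join — not preserved.

lossless but not dependency-preserving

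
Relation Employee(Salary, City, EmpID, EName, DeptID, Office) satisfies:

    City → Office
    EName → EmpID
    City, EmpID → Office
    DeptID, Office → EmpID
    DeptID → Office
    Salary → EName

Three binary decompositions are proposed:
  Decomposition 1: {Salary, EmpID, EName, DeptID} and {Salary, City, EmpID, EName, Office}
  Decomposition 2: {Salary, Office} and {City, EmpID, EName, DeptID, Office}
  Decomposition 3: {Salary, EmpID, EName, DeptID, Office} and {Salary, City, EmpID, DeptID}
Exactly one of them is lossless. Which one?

Decomposition 1: common = {Salary, EmpID, EName}, closure = {Salary, EmpID, EName} → lossy.
Decomposition 2: common = {Office}, closure = {Office} → lossy.
Decomposition 3: common = {Salary, EmpID, DeptID}, closure = {Salary, EmpID, EName, DeptID, Office} → lossless.

Decomposition 3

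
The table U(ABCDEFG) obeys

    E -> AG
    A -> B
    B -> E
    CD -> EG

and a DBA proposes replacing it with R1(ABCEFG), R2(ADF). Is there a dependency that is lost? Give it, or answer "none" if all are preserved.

Check CD → EG: no single fragment contains all of {CDEG}, and the restricted closure of {CD} across the fragments never reaches {EG}.
E → AG is preserved.
A → B is preserved.
B → E is preserved.

CD -> EG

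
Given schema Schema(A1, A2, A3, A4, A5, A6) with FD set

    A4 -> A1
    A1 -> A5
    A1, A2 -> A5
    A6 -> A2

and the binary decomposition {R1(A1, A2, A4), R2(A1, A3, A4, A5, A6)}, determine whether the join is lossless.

Common attributes: R1 ∩ R2 = {A1, A4}.
Closure of {A1, A4}: A1 → A5 applies, adding A5. So (A1, A4)⁺ = {A1, A4, A5}.
The closure contains neither all of R1 = {A1, A2, A4} nor all of R2 = {A1, A3, A4, A5, A6}, so the common attributes are not a superkey of either fragment. The join is lossy.

No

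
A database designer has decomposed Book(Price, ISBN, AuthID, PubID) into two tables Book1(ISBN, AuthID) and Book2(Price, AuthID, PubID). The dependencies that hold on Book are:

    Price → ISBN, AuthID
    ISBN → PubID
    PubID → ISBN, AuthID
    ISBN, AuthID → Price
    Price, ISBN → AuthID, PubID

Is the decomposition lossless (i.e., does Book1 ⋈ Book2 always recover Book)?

Common attributes: Book1 ∩ Book2 = {AuthID}.
No dependency enlarges {AuthID}, so (AuthID)⁺ = {AuthID}.
The closure contains neither all of Book1 = {ISBN, AuthID} nor all of Book2 = {Price, AuthID, PubID}, so the common attributes are not a superkey of either fragment. The join is lossy.

No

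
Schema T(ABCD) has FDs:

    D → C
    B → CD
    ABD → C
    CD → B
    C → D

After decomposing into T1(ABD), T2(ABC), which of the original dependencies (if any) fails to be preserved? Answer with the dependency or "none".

D → C: restricted closure across fragments reaches C.
B → CD: restricted closure across fragments reaches CD.
ABD → C: restricted closure across fragments reaches C.
CD → B: restricted closure across fragments reaches B.
C → D: restricted closure across fragments reaches D.
Every dependency is enforceable on the fragments, so the decomposition is dependency-preserving.

none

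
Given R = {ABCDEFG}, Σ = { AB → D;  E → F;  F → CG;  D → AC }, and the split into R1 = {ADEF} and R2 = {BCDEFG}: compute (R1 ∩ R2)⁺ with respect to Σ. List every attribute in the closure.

R1 ∩ R2 = {DEF}.
F → CG applies, adding CG
D → AC applies, adding A
Closure: {ACDEFG}.

ACDEFG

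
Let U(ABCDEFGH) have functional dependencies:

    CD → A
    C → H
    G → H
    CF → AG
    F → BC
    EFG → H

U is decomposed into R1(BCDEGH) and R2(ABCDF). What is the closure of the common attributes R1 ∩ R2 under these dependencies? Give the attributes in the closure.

R1 ∩ R2 = {BCD}.
CD → A applies, adding A
C → H applies, adding H
Closure: {ABCDH}.

ABCDH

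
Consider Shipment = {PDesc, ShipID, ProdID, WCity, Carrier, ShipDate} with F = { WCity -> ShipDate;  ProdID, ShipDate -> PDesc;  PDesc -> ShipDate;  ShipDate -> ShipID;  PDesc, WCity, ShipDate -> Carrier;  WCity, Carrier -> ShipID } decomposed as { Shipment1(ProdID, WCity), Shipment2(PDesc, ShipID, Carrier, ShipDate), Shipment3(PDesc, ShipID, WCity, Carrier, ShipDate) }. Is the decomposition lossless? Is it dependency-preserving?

Lossless test (chase): Rows 1 and 3 agree on WCity; apply WCity→ShipDate and equate their ShipDate entries. Rows 1 and 2 agree on ShipDate; apply ShipDate→ShipID and equate their ShipID entries. No row becomes fully distinguished — the join is lossy.
Dependency preservation: the restricted closure of {ProdID, ShipDate} across the fragments never reaches {PDesc}, so ProdID, ShipDate → PDesc cannot be enforced without a join — not preserved.

lossy and not dependency-preserving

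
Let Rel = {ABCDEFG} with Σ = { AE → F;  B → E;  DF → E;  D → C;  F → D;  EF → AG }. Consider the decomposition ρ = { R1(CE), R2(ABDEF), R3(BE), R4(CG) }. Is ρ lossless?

Chase test. Columns are ABCDEFG; row i has aⱼ where attribute j ∈ Ri, else bᵢⱼ.
Initial tableau (one row per fragment):
  row 1: b11 b12 a3 b14 a5 b16 b17
  row 2: a1 a2 b23 a4 a5 a6 b27
  row 3: b31 a2 b33 b34 a5 b36 b37
  row 4: b41 b42 a3 b44 b45 b46 a7
No row becomes fully distinguished — the join is lossy.

No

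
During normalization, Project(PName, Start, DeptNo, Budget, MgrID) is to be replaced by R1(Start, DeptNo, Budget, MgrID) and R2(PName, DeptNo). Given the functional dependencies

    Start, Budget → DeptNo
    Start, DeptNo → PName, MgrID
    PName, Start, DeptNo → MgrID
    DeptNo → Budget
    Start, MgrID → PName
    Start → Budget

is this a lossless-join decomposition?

No

Common attributes: R1 ∩ R2 = {DeptNo}.
Closure of {DeptNo}: DeptNo → Budget applies, adding Budget. So (DeptNo)⁺ = {DeptNo, Budget}.
The closure contains neither all of R1 = {Start, DeptNo, Budget, MgrID} nor all of R2 = {PName, DeptNo}, so the common attributes are not a superkey of either fragment. The join is lossy.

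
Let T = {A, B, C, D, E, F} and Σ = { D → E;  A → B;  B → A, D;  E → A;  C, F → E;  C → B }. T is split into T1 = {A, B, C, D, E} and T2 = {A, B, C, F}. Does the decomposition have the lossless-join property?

Common attributes: T1 ∩ T2 = {A, B, C}.
Closure of {A, B, C}: B → A, D applies, adding D; D → E applies, adding E. So (A, B, C)⁺ = {A, B, C, D, E}.
This closure contains every attribute of T1, so T1 ∩ T2 → T1. The join is lossless.

Yes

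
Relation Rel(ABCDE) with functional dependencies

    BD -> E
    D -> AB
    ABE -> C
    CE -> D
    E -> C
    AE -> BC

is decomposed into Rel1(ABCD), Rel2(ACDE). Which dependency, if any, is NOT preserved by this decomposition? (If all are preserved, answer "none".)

BD → E: restricted closure across fragments reaches E.
D → AB lies within Rel1.
ABE → C: restricted closure across fragments reaches C.
CE → D lies within Rel2.
E → C lies within Rel2.
AE → BC: restricted closure across fragments reaches BC.
Every dependency is enforceable on the fragments, so the decomposition is dependency-preserving.

none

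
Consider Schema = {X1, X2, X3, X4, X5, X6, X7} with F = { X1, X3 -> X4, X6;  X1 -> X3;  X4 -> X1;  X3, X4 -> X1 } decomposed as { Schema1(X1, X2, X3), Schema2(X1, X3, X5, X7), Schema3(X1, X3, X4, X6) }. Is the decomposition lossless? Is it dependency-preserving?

Lossless test (chase): Rows 1 and 2 agree on X1, X3; apply X1, X3→X4, X6 and equate their X4, X6 entries. Rows 1 and 3 agree on X1, X3; apply X1, X3→X4, X6 and equate their X4, X6 entries. No row becomes fully distinguished — the join is lossy.
Dependency preservation: every FD's attributes lie within a single fragment, so each can be enforced locally — preserved.

lossy but dependency-preserving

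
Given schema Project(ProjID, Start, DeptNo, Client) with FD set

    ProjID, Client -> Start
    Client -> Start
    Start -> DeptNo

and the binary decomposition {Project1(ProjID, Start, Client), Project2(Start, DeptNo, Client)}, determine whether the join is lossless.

Common attributes: Project1 ∩ Project2 = {Start, Client}.
Closure of {Start, Client}: Start → DeptNo applies, adding DeptNo. So (Start, Client)⁺ = {Start, DeptNo, Client}.
This closure contains every attribute of Project2, so Project1 ∩ Project2 → Project2. The join is lossless.

Yes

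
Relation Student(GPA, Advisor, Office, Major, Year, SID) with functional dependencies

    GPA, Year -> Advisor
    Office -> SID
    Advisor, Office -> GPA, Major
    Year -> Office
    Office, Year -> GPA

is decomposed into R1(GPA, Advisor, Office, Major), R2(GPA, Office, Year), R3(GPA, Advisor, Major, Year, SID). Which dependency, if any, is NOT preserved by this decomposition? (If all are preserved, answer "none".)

Check Office → SID: no single fragment contains all of {Office, SID}, and the restricted closure of {Office} across the fragments never reaches {SID}.
GPA, Year → Advisor is preserved.
Advisor, Office → GPA, Major is preserved.
Year → Office is preserved.
Office, Year → GPA is preserved.

Office -> SID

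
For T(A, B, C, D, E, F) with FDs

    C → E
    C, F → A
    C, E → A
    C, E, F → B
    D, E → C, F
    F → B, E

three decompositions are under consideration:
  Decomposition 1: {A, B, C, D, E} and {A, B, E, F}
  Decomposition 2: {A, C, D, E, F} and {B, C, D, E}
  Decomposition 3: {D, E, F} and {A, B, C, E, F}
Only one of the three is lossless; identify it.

Decomposition 1: common = {A, B, E}, closure = {A, B, E} → lossy.
Decomposition 2: common = {C, D, E}, closure = {A, B, C, D, E, F} → lossless.
Decomposition 3: common = {E, F}, closure = {B, E, F} → lossy.

Decomposition 2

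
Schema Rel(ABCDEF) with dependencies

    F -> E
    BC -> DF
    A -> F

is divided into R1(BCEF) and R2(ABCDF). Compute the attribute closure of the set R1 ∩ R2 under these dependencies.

R1 ∩ R2 = {BCF}.
F → E applies, adding E
BC → DF applies, adding D
Closure: {BCDEF}.

BCDEF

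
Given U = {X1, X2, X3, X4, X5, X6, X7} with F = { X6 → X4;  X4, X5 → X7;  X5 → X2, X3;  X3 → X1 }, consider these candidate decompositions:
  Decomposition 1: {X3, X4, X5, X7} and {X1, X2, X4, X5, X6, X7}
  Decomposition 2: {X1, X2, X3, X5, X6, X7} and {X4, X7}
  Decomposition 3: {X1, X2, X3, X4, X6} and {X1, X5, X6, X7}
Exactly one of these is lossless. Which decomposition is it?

Decomposition 1: common = {X4, X5, X7}, closure = {X1, X2, X3, X4, X5, X7} → lossless.
Decomposition 2: common = {X7}, closure = {X7} → lossy.
Decomposition 3: common = {X1, X6}, closure = {X1, X4, X6} → lossy.

Decomposition 1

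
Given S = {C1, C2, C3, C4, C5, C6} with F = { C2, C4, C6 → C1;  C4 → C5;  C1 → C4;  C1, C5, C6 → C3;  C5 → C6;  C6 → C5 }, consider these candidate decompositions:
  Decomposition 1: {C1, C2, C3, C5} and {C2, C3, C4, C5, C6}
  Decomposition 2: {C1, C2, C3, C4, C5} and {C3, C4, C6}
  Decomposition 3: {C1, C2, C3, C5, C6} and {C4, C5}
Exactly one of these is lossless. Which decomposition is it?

Decomposition 1: common = {C2, C3, C5}, closure = {C2, C3, C5, C6} → lossy.
Decomposition 2: common = {C3, C4}, closure = {C3, C4, C5, C6} → lossless.
Decomposition 3: common = {C5}, closure = {C5, C6} → lossy.

Decomposition 2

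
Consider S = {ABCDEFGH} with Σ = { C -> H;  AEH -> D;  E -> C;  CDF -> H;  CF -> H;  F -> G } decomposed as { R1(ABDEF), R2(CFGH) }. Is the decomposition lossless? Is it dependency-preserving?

lossy and not dependency-preserving

Lossless test: (F)⁺ = {FG}, which is a superkey of neither fragment — lossy.
Dependency preservation: the restricted closure of {E} across the fragments never reaches {C}, so E → C cannot be enforced without a join — not preserved.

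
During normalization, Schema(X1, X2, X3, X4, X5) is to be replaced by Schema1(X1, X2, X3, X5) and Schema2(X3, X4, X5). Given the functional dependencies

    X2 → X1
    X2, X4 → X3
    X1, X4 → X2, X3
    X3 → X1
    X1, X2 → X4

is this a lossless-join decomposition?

No

Common attributes: Schema1 ∩ Schema2 = {X3, X5}.
Closure of {X3, X5}: X3 → X1 applies, adding X1. So (X3, X5)⁺ = {X1, X3, X5}.
The closure contains neither all of Schema1 = {X1, X2, X3, X5} nor all of Schema2 = {X3, X4, X5}, so the common attributes are not a superkey of either fragment. The join is lossy.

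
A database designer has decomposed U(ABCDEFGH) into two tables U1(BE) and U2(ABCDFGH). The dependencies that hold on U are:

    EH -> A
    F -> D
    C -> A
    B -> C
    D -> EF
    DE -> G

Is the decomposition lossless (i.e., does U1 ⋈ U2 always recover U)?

Common attributes: U1 ∩ U2 = {B}.
Closure of {B}: B → C applies, adding C; C → A applies, adding A. So (B)⁺ = {ABC}.
The closure contains neither all of U1 = {BE} nor all of U2 = {ABCDFGH}, so the common attributes are not a superkey of either fragment. The join is lossy.

No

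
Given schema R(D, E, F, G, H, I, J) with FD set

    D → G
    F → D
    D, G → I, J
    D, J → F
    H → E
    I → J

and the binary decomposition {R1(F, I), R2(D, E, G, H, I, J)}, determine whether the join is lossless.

Common attributes: R1 ∩ R2 = {I}.
Closure of {I}: I → J applies, adding J. So (I)⁺ = {I, J}.
The closure contains neither all of R1 = {F, I} nor all of R2 = {D, E, G, H, I, J}, so the common attributes are not a superkey of either fragment. The join is lossy.

No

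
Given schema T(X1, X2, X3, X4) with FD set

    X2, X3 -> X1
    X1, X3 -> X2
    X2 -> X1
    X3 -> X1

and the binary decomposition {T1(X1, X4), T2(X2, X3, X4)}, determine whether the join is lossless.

Common attributes: T1 ∩ T2 = {X4}.
No dependency enlarges {X4}, so (X4)⁺ = {X4}.
The closure contains neither all of T1 = {X1, X4} nor all of T2 = {X2, X3, X4}, so the common attributes are not a superkey of either fragment. The join is lossy.

No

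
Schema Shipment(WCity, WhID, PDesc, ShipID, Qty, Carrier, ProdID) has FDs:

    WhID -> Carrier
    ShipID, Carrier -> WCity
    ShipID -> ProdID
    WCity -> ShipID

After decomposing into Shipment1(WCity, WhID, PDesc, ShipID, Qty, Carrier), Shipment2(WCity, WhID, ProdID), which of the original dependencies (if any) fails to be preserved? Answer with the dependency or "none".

ShipID -> ProdID

Check ShipID → ProdID: no single fragment contains all of {ShipID, ProdID}, and the restricted closure of {ShipID} across the fragments never reaches {ProdID}.
WhID → Carrier is preserved.
ShipID, Carrier → WCity is preserved.
WCity → ShipID is preserved.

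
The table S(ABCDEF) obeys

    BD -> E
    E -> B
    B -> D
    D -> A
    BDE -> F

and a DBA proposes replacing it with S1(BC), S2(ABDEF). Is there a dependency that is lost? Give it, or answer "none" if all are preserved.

BD → E lies within S2.
E → B lies within S2.
B → D lies within S2.
D → A lies within S2.
BDE → F lies within S2.
Every dependency is enforceable on the fragments, so the decomposition is dependency-preserving.

none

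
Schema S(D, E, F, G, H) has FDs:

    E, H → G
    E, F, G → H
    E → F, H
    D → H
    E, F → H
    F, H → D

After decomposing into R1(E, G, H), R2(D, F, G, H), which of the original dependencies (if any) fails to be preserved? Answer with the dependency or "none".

Check E → F, H: no single fragment contains all of {E, F, H}, and the restricted closure of {E} across the fragments never reaches {F, H}.
E, H → G is preserved.
E, F, G → H is preserved.
D → H is preserved.
E, F → H is preserved.
F, H → D is preserved.

E → F, H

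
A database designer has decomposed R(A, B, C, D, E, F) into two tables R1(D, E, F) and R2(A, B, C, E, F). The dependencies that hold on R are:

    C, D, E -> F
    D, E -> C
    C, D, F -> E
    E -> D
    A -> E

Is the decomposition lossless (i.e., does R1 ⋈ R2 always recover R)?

Yes

Common attributes: R1 ∩ R2 = {E, F}.
Closure of {E, F}: E → D applies, adding D; D, E → C applies, adding C. So (E, F)⁺ = {C, D, E, F}.
This closure contains every attribute of R1, so R1 ∩ R2 → R1. The join is lossless.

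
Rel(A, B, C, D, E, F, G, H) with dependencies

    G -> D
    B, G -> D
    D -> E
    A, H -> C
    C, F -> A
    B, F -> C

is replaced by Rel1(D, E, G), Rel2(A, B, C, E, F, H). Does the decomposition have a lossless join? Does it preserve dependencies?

Lossless test: (E)⁺ = {E}, which is a superkey of neither fragment — lossy.
Dependency preservation: B, G → D is not contained in any single fragment, but the restricted closure of its left-hand side across the fragments still reaches the right-hand side; the remaining FDs each lie inside some fragment. All dependencies are preserved.

lossy but dependency-preserving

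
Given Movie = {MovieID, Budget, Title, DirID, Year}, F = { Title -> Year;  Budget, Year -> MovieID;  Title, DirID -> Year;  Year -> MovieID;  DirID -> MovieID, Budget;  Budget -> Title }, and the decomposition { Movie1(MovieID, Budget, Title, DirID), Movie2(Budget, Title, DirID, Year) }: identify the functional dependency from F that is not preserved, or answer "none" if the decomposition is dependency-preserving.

Year -> MovieID

Check Year → MovieID: no single fragment contains all of {MovieID, Year}, and the restricted closure of {Year} across the fragments never reaches {MovieID}.
Title → Year is preserved.
Budget, Year → MovieID is preserved.
Title, DirID → Year is preserved.
DirID → MovieID, Budget is preserved.
Budget → Title is preserved.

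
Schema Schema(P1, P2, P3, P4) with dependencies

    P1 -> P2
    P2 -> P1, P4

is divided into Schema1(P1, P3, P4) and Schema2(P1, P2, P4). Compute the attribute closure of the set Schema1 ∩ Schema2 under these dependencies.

Schema1 ∩ Schema2 = {P1, P4}.
P1 → P2 applies, adding P2
Closure: {P1, P2, P4}.

P1, P2, P4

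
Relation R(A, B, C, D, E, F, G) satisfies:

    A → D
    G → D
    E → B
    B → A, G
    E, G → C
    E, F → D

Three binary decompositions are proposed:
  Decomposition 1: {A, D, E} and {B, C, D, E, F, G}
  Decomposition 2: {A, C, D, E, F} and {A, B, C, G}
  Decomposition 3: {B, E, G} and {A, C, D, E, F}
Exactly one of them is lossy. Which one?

Decomposition 2

Decomposition 1: common = {D, E}, closure = {A, B, C, D, E, G} → lossless.
Decomposition 2: common = {A, C}, closure = {A, C, D} → lossy.
Decomposition 3: common = {E}, closure = {A, B, C, D, E, G} → lossless.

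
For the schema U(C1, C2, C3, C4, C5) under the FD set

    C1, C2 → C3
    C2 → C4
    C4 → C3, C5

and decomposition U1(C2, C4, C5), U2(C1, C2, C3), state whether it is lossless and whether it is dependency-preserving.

Lossless test: (C2)⁺ = {C2, C3, C4, C5}, which contains all of one fragment — lossless.
Dependency preservation: the restricted closure of {C4} across the fragments never reaches {C3, C5}, so C4 → C3, C5 cannot be enforced without a join — not preserved.

lossless but not dependency-preserving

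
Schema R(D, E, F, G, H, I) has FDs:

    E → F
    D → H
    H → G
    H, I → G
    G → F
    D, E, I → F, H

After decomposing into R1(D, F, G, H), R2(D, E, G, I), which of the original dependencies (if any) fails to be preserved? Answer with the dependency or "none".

Check E → F: no single fragment contains all of {E, F}, and the restricted closure of {E} across the fragments never reaches {F}.
D → H is preserved.
H → G is preserved.
H, I → G is preserved.
G → F is preserved.
D, E, I → F, H is preserved.

E → F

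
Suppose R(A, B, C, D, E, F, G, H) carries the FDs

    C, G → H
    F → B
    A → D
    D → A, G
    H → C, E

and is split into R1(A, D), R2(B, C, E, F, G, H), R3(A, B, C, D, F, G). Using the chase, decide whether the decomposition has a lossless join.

Chase test. Columns are A, B, C, D, E, F, G, H; row i has aⱼ where attribute j ∈ Ri, else bᵢⱼ.
Initial tableau (one row per fragment):
  row 1: a1 b12 b13 a4 b15 b16 b17 b18
  row 2: b21 a2 a3 b24 a5 a6 a7 a8
  row 3: a1 a2 a3 a4 b35 a6 a7 b38
Rows 2 and 3 agree on C, G; apply C, G→H and equate their H entries.
Rows 1 and 3 agree on D; apply D→A, G and equate their A, G entries.
Rows 2 and 3 agree on H; apply H→C, E and equate their C, E entries.
Row 3 is now all distinguished symbols — the join is lossless.

Yes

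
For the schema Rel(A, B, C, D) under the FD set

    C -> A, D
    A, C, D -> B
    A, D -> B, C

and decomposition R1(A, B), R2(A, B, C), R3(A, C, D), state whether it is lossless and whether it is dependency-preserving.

Lossless test (chase): Rows 2 and 3 agree on C; apply C→A, D and equate their A, D entries. Rows 2 and 3 agree on A, C, D; apply A, C, D→B and equate their B entries. Row 2 is now all distinguished symbols — the join is lossless.
Dependency preservation: A, C, D → B; A, D → B, C are not contained in any single fragment, but the restricted closure of each left-hand side across the fragments still reaches the right-hand side; the remaining FDs each lie inside some fragment. All dependencies are preserved.

lossless and dependency-preserving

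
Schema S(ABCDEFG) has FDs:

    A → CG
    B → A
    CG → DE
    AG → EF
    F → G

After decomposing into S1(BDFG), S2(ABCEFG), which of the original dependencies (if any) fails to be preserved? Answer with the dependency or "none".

CG → DE

Check CG → DE: no single fragment contains all of {CDEG}, and the restricted closure of {CG} across the fragments never reaches {DE}.
A → CG is preserved.
B → A is preserved.
AG → EF is preserved.
F → G is preserved.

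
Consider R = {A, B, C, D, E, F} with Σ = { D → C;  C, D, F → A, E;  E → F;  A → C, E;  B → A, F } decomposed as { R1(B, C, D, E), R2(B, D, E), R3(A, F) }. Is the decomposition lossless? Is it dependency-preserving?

lossy and not dependency-preserving

Lossless test (chase): Rows 1 and 2 agree on D; apply D→C and equate their C entries. Rows 1 and 2 agree on E; apply E→F and equate their F entries. Rows 1 and 2 agree on B; apply B→A, F and equate their A, F entries. No row becomes fully distinguished — the join is lossy.
Dependency preservation: the restricted closure of {C, D, F} across the fragments never reaches {A, E}, so C, D, F → A, E cannot be enforced without a join — not preserved.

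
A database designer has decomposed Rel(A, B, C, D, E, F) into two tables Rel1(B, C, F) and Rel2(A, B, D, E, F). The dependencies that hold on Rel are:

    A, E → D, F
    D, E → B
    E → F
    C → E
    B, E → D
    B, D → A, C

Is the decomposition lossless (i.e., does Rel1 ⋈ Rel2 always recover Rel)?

No

Common attributes: Rel1 ∩ Rel2 = {B, F}.
No dependency enlarges {B, F}, so (B, F)⁺ = {B, F}.
The closure contains neither all of Rel1 = {B, C, F} nor all of Rel2 = {A, B, D, E, F}, so the common attributes are not a superkey of either fragment. The join is lossy.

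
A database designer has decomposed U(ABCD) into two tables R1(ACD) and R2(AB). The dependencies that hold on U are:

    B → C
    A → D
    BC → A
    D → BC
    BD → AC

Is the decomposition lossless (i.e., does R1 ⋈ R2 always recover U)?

Common attributes: R1 ∩ R2 = {A}.
Closure of {A}: A → D applies, adding D; D → BC applies, adding BC. So (A)⁺ = {ABCD}.
This closure contains every attribute of R1, so R1 ∩ R2 → R1. The join is lossless.

Yes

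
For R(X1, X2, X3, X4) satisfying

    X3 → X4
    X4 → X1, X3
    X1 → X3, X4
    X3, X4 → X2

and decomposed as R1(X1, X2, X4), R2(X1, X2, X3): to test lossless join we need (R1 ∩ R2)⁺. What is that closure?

R1 ∩ R2 = {X1, X2}.
X1 → X3, X4 applies, adding X3, X4
Closure: {X1, X2, X3, X4}.

X1, X2, X3, X4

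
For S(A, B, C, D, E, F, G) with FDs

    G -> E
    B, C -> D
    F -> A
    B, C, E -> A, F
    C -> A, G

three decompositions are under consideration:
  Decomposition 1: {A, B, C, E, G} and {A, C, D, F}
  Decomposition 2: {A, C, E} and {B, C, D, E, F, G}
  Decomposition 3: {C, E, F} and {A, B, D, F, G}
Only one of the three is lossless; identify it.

Decomposition 1: common = {A, C}, closure = {A, C, E, G} → lossy.
Decomposition 2: common = {C, E}, closure = {A, C, E, G} → lossless.
Decomposition 3: common = {F}, closure = {A, F} → lossy.

Decomposition 2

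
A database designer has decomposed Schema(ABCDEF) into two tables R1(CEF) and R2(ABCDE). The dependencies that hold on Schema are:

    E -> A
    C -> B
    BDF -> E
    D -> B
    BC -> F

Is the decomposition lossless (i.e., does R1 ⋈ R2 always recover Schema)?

Yes

Common attributes: R1 ∩ R2 = {CE}.
Closure of {CE}: E → A applies, adding A; C → B applies, adding B; BC → F applies, adding F. So (CE)⁺ = {ABCEF}.
This closure contains every attribute of R1, so R1 ∩ R2 → R1. The join is lossless.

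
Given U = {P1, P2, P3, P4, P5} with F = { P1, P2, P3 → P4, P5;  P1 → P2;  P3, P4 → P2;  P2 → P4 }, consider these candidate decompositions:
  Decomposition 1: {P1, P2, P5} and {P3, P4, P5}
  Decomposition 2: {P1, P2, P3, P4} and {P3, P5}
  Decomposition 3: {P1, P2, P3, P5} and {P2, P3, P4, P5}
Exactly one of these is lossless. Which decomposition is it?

Decomposition 3

Decomposition 1: common = {P5}, closure = {P5} → lossy.
Decomposition 2: common = {P3}, closure = {P3} → lossy.
Decomposition 3: common = {P2, P3, P5}, closure = {P2, P3, P4, P5} → lossless.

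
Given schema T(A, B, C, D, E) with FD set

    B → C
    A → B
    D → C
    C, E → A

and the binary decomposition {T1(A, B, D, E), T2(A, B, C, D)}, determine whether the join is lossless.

Common attributes: T1 ∩ T2 = {A, B, D}.
Closure of {A, B, D}: B → C applies, adding C. So (A, B, D)⁺ = {A, B, C, D}.
This closure contains every attribute of T2, so T1 ∩ T2 → T2. The join is lossless.

Yes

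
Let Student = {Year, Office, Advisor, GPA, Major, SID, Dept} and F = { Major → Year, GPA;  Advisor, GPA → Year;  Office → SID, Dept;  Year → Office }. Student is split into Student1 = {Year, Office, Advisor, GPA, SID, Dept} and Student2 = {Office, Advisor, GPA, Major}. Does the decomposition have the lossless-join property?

Common attributes: Student1 ∩ Student2 = {Office, Advisor, GPA}.
Closure of {Office, Advisor, GPA}: Advisor, GPA → Year applies, adding Year; Office → SID, Dept applies, adding SID, Dept. So (Office, Advisor, GPA)⁺ = {Year, Office, Advisor, GPA, SID, Dept}.
This closure contains every attribute of Student1, so Student1 ∩ Student2 → Student1. The join is lossless.

Yes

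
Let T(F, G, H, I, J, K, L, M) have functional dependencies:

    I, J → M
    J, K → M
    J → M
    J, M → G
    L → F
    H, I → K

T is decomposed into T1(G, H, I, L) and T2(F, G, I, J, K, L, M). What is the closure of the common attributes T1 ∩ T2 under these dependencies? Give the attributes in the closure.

T1 ∩ T2 = {G, I, L}.
L → F applies, adding F
Closure: {F, G, I, L}.

F, G, I, L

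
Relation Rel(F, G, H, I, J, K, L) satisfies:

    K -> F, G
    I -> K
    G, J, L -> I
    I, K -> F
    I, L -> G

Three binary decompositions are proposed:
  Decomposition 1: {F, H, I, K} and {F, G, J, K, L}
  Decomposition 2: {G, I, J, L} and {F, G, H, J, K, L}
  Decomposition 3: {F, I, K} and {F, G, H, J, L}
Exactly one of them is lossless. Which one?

Decomposition 1: common = {F, K}, closure = {F, G, K} → lossy.
Decomposition 2: common = {G, J, L}, closure = {F, G, I, J, K, L} → lossless.
Decomposition 3: common = {F}, closure = {F} → lossy.

Decomposition 2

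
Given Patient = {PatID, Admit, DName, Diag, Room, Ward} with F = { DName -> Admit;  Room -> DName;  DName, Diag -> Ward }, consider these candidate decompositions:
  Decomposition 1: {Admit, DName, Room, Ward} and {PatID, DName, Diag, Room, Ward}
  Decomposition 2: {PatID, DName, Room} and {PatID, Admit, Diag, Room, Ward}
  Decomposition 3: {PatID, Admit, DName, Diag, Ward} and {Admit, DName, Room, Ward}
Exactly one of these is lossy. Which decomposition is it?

Decomposition 1: common = {DName, Room, Ward}, closure = {Admit, DName, Room, Ward} → lossless.
Decomposition 2: common = {PatID, Room}, closure = {PatID, Admit, DName, Room} → lossless.
Decomposition 3: common = {Admit, DName, Ward}, closure = {Admit, DName, Ward} → lossy.

Decomposition 3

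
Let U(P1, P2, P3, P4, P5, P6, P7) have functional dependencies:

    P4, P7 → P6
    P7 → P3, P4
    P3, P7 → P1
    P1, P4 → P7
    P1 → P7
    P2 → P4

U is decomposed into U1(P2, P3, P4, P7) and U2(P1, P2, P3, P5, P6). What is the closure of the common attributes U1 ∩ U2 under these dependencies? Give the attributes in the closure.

P2, P3, P4

U1 ∩ U2 = {P2, P3}.
P2 → P4 applies, adding P4
Closure: {P2, P3, P4}.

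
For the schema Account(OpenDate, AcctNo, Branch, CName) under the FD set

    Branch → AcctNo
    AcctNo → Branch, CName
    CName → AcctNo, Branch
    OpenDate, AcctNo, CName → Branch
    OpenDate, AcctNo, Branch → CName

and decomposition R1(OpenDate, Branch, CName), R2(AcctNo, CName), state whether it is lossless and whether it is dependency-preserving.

Lossless test: (CName)⁺ = {AcctNo, Branch, CName}, which contains all of one fragment — lossless.
Dependency preservation: Branch → AcctNo; AcctNo → Branch, CName; CName → AcctNo, Branch; OpenDate, AcctNo, CName → Branch; OpenDate, AcctNo, Branch → CName are not contained in any single fragment, but the restricted closure of each left-hand side across the fragments still reaches the right-hand side; the remaining FDs each lie inside some fragment. All dependencies are preserved.

lossless and dependency-preserving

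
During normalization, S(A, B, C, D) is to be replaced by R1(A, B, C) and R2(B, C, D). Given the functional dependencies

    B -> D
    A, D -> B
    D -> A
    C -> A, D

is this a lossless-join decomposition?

Yes

Common attributes: R1 ∩ R2 = {B, C}.
Closure of {B, C}: B → D applies, adding D; D → A applies, adding A. So (B, C)⁺ = {A, B, C, D}.
This closure contains every attribute of R1, so R1 ∩ R2 → R1. The join is lossless.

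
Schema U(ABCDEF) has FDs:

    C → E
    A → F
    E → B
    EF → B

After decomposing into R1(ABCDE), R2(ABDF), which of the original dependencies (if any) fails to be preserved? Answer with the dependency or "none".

C → E lies within R1.
A → F lies within R2.
E → B lies within R1.
EF → B: restricted closure across fragments reaches B.
Every dependency is enforceable on the fragments, so the decomposition is dependency-preserving.

none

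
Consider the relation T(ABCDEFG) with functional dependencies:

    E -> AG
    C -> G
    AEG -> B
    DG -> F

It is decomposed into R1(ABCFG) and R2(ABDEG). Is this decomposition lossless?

No

Common attributes: R1 ∩ R2 = {ABG}.
No dependency enlarges {ABG}, so (ABG)⁺ = {ABG}.
The closure contains neither all of R1 = {ABCFG} nor all of R2 = {ABDEG}, so the common attributes are not a superkey of either fragment. The join is lossy.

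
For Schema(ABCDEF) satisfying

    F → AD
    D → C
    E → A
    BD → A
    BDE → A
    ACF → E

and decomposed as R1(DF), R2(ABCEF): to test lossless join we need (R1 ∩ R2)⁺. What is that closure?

ACDEF

R1 ∩ R2 = {F}.
F → AD applies, adding AD
D → C applies, adding C
ACF → E applies, adding E
Closure: {ACDEF}.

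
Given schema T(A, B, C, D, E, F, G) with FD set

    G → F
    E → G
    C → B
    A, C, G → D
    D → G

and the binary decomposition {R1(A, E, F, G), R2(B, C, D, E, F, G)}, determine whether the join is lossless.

No

Common attributes: R1 ∩ R2 = {E, F, G}.
No dependency enlarges {E, F, G}, so (E, F, G)⁺ = {E, F, G}.
The closure contains neither all of R1 = {A, E, F, G} nor all of R2 = {B, C, D, E, F, G}, so the common attributes are not a superkey of either fragment. The join is lossy.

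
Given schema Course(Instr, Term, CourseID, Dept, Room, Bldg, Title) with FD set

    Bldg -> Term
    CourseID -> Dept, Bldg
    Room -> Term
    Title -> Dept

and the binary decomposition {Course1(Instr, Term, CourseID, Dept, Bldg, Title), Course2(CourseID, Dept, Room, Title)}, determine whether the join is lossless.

No

Common attributes: Course1 ∩ Course2 = {CourseID, Dept, Title}.
Closure of {CourseID, Dept, Title}: CourseID → Dept, Bldg applies, adding Bldg; Bldg → Term applies, adding Term. So (CourseID, Dept, Title)⁺ = {Term, CourseID, Dept, Bldg, Title}.
The closure contains neither all of Course1 = {Instr, Term, CourseID, Dept, Bldg, Title} nor all of Course2 = {CourseID, Dept, Room, Title}, so the common attributes are not a superkey of either fragment. The join is lossy.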